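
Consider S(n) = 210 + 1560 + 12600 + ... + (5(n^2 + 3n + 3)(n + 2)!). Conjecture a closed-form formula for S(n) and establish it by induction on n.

We claim S(n) = (5n + 5)(n + 3)! - 30 for all n ≥ 1.
For the base case n = 1: S(1) = 210, and the closed form gives 210. They agree.
Suppose the result is true for n = r, so S(r) = (5r + 5)(r + 3)! - 30.
Then S(r+1) = S(r) + (5(r^2 + 5r + 7)(r + 3)!) = ((5r + 5)(r + 3)! - 30) + (5(r^2 + 5r + 7)(r + 3)!).
Simplifying, S(r+1) = (5(r+1) + 5)((r+1) + 3)! - 30,
which is the closed form with n = r+1.
By induction, the statement is established for all n ≥ 1.

S(n) = (5n + 5)(n + 3)! - 30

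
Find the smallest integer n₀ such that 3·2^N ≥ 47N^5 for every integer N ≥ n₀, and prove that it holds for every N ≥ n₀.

n₀ = 29

At N = 28: 805306368 < 808887296, so the inequality fails and n₀ ≥ 29. We prove 3·2^N ≥ 47N^5 for all N ≥ 29.
Base case (N = 29): 3·2^N = 1610612736 and 47N^5 = 964024003, so 1610612736 ≥ 964024003.
For the inductive step, assume it holds for an arbitrary j ≥ 29, so 3·2^j ≥ 47j^5.
Then 3·2^(j + 1) = 2·(3·2^j) ≥ 2·(47j^5).
Also, for j ≥ 29 we have 2·(47j^5) ≥ 47(j+1)^5, since 2 ≥ (1 + 1/j)^5 for all j ≥ 29.
Combining, 3·2^(j + 1) ≥ 47(j+1)^5.
Hence, by induction on N, the claim holds for every N ≥ 29.
Hence the smallest such n₀ is 29.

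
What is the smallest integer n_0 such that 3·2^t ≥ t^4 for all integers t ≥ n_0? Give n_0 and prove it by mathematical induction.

At t = 13: 24576 < 28561, so the inequality fails and n_0 ≥ 14. We prove 3·2^t ≥ t^4 for all t ≥ 14.
Base step (t = 14): 3·2^t = 49152 and t^4 = 38416, so 49152 ≥ 38416.
For the inductive step, assume it holds for an arbitrary r ≥ 14, so 3·2^r ≥ r^4.
Then 3·2^(r + 1) = 2·(3·2^r) ≥ 2·(r^4).
Also, for r ≥ 14 we have 2·(r^4) ≥ (r+1)^4, since 2 ≥ (1 + 1/r)^4 for all r ≥ 14.
Combining, 3·2^(r + 1) ≥ (r+1)^4.
By the principle of mathematical induction, the result holds for all t ≥ 14.
Hence the smallest such n_0 is 14.

n_0 = 14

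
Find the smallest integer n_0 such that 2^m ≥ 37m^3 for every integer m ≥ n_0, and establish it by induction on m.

n_0 = 18

At m = 17: 131072 < 181781, so the inequality fails and n_0 ≥ 18. We prove 2^m ≥ 37m^3 for all m ≥ 18.
Base case (m = 18): 2^m = 262144 and 37m^3 = 215784, so 262144 ≥ 215784.
Suppose the result is true for m = p, so 2^p ≥ 37p^3.
Then 2^(p + 1) = 2·(2^p) ≥ 2·(37p^3).
Also, for p ≥ 18 we have 2·(37p^3) ≥ 37(p+1)^3, since 2 ≥ (1 + 1/p)^3 for all p ≥ 18.
Combining, 2^(p + 1) ≥ 37(p+1)^3.
By induction, the statement is established for all m ≥ 18.
Hence the smallest such n_0 is 18.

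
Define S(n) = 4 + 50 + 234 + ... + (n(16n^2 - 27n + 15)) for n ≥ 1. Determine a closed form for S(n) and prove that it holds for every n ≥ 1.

We claim S(n) = n(n + 1)(4n^2 - 5n + 3) for all n ≥ 1.
Base case (n = 1): S(1) = 4, and the closed form gives 4. They agree.
Inductive step: suppose the statement holds for some m ≥ 1, so S(m) = m(4m^3 - m^2 - 2m + 3).
Then S(m+1) = S(m) + (16m^3 + 21m^2 + 9m + 4) = (m(4m^3 - m^2 - 2m + 3)) + (16m^3 + 21m^2 + 9m + 4).
Simplifying, S(m+1) = (m + 1)(m + 2)(4m^2 + 3m + 2) = (m+1)((m+1) + 1)(4(m+1)^2 - 5(m+1) + 3),
which is the closed form with n = m+1.
Hence, by induction on n, the claim holds for every n ≥ 1.

S(n) = n(n + 1)(4n^2 - 5n + 3)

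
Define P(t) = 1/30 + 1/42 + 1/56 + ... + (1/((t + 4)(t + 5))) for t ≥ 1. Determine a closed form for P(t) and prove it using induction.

We claim P(t) = t/(5(t + 5)) for all t ≥ 1.
Base step (t = 1): P(1) = 1/30, and the closed form gives 1/30. They agree.
For the inductive step, assume it holds for an arbitrary m ≥ 1, so P(m) = m/(5(m + 5)).
Then P(m+1) = P(m) + (1/((m + 5)(m + 6))) = (m/(5(m + 5))) + (1/((m + 5)(m + 6))).
Simplifying, P(m+1) = (m + 1)/(5(m + 6)) = (m+1)/(5((m+1) + 5)),
which is the closed form with t = m+1.
By the principle of mathematical induction, the result holds for all t ≥ 1.

P(t) = t/(5(t + 5))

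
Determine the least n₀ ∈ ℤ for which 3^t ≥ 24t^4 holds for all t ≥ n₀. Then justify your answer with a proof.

At t = 11: 177147 < 351384, so the inequality fails and n₀ ≥ 12. We prove 3^t ≥ 24t^4 for all t ≥ 12.
For the base case t = 12: 3^t = 531441 and 24t^4 = 497664, so 531441 ≥ 497664.
Inductive step: suppose the statement holds for some k ≥ 12, so 3^k ≥ 24k^4.
Then 3^(k + 1) = 3·(3^k) ≥ 3·(24k^4).
Also, for k ≥ 12 we have 3·(24k^4) ≥ 24(k+1)^4, since 3 ≥ (1 + 1/k)^4 for all k ≥ 12.
Combining, 3^(k + 1) ≥ 24(k+1)^4.
By induction, the statement is established for all t ≥ 12.
Hence the smallest such n₀ is 12.

n₀ = 12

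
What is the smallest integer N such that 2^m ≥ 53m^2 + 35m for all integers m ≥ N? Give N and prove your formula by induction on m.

At m = 13: 8192 < 9412, so the inequality fails and N ≥ 14. We prove 2^m ≥ 53m^2 + 35m for all m ≥ 14.
Base step (m = 14): 2^m = 16384 and 53m^2 + 35m = 10878, so 16384 ≥ 10878.
Inductive step: suppose the statement holds for some i ≥ 14, so 2^i ≥ 53i^2 + 35i.
Then 2^(i + 1) = 2·(2^i) ≥ 2·(53i^2 + 35i).
Also, for i ≥ 14 we have 2·(53i^2 + 35i) ≥ 53(i+1)^2 + 35(i+1), since 2·(53i^2 + 35i) − (53(i+1)^2 + 35(i+1)) = 53i^2 - 71i - 88, which is nonnegative for all i ≥ 14.
Combining, 2^(i + 1) ≥ 53(i+1)^2 + 35(i+1).
By induction, the statement is established for all m ≥ 14.
Hence the smallest such N is 14.

N = 14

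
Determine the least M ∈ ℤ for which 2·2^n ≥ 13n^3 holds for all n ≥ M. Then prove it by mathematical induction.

M = 15

At n = 14: 32768 < 35672, so the inequality fails and M ≥ 15. We prove 2·2^n ≥ 13n^3 for all n ≥ 15.
Base case (n = 15): 2·2^n = 65536 and 13n^3 = 43875, so 65536 ≥ 43875.
Inductive step: suppose the statement holds for some j ≥ 15, so 2·2^j ≥ 13j^3.
Then 2·2^(j + 1) = 2·(2·2^j) ≥ 2·(13j^3).
Also, for j ≥ 15 we have 2·(13j^3) ≥ 13(j+1)^3, since 2 ≥ (1 + 1/j)^3 for all j ≥ 15.
Combining, 2·2^(j + 1) ≥ 13(j+1)^3.
Hence, by induction on n, the claim holds for every n ≥ 15.
Hence the smallest such M is 15.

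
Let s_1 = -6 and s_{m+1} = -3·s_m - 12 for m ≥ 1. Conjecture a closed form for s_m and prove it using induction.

s_m = (-3)^m - 3

Computing the first terms: s_1 = -6, s_2 = 6, s_3 = -30. This suggests s_m = (-3)^m - 3.
When m = 1: the formula gives -6 = -6 = s_1.
Inductive step: suppose the statement holds for some k ≥ 1, so s_k = (-3)^k - 3.
Then s_{k+1} = -3·s_k - 12 = -3·((-3)^k - 3) - 12 = (-3)^(k + 1) - 3,
which is the claimed formula at m = k+1.
This completes the induction.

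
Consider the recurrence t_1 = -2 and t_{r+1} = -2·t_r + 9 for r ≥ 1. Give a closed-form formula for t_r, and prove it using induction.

Computing the first terms: t_1 = -2, t_2 = 13, t_3 = -17. This suggests t_r = -5(-2)^(r - 1) + 3.
Base step (r = 1): the formula gives -2 = -2 = t_1.
Inductive step: suppose the statement holds for some j ≥ 1, so t_j = -5(-2)^(j - 1) + 3.
Then t_{j+1} = -2·t_j + 9 = -2·(-5(-2)^(j - 1) + 3) + 9 = -5(-2)^j + 3 = -5(-2)^((j+1) - 1) + 3,
which is the claimed formula at r = j+1.
By the principle of mathematical induction, the result holds for all r ≥ 1.

t_r = -5(-2)^(r - 1) + 3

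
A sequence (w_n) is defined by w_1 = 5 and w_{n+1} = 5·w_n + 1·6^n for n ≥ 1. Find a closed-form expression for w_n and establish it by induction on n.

Computing the first terms: w_1 = 5, w_2 = 31, w_3 = 191. This suggests w_n = -5^(n - 1) + 6^n.
When n = 1: the formula gives 5 = 5 = w_1.
Suppose the result is true for n = k, so w_k = -5^(k - 1) + 6^k.
Then w_{k+1} = 5·w_k + 1·6^k = 5·(-5^(k - 1) + 6^k) + 1·6^k = -5^k + 6^(k + 1) = -5^((k+1) - 1) + 6^(k+1),
which is the claimed formula at n = k+1.
By the principle of mathematical induction, the result holds for all n ≥ 1.

w_n = -5^(n - 1) + 6^n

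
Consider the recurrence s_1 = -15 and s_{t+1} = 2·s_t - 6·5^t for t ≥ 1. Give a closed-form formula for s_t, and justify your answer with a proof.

s_t = -5·2^(t - 1) - 2·5^t

Computing the first terms: s_1 = -15, s_2 = -60, s_3 = -270. This suggests s_t = -5·2^(t - 1) - 2·5^t.
Base case (t = 1): the formula gives -15 = -15 = s_1.
Inductive step: suppose the statement holds for some k ≥ 1, so s_k = -5·2^(k - 1) - 2·5^k.
Then s_{k+1} = 2·s_k - 6·5^k = 2·(-5·2^(k - 1) - 2·5^k) - 6·5^k = -5·2^k - 2·5^(k + 1) = -5·2^((k+1) - 1) - 2·5^(k+1),
which is the claimed formula at t = k+1.
By induction, the statement is established for all t ≥ 1.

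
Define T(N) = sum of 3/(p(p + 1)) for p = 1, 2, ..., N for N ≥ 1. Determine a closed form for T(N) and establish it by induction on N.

We claim T(N) = 3N/(N + 1) for all N ≥ 1.
Base step (N = 1): T(1) = 3/2, and the closed form gives 3/2. They agree.
Suppose the result is true for N = p, so T(p) = 3p/(p + 1).
Then T(p+1) = T(p) + (3/((p + 1)(p + 2))) = (3p/(p + 1)) + (3/((p + 1)(p + 2))).
Simplifying, T(p+1) = 3(p + 1)/(p + 2) = 3(p+1)/((p+1) + 1),
which is the closed form with N = p+1.
By the principle of mathematical induction, the result holds for all N ≥ 1.

T(N) = 3N/(N + 1)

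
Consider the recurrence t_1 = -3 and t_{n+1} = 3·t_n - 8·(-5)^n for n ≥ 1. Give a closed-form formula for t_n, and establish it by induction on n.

Computing the first terms: t_1 = -3, t_2 = 31, t_3 = -107. This suggests t_n = (-5)^n + 2·3^(n - 1).
For the base case n = 1: the formula gives -3 = -3 = t_1.
Inductive step: suppose the statement holds for some p ≥ 1, so t_p = (-5)^p + 2·3^(p - 1).
Then t_{p+1} = 3·t_p - 8·(-5)^p = 3·((-5)^p + 2·3^(p - 1)) - 8·(-5)^p = (-5)^(p + 1) + 2·3^p = (-5)^(p+1) + 2·3^((p+1) - 1),
which is the claimed formula at n = p+1.
Hence, by induction on n, the claim holds for every n ≥ 1.

t_n = (-5)^n + 2·3^(n - 1)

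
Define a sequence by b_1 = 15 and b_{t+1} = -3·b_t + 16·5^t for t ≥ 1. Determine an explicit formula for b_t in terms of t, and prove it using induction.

b_t = 5(-3)^(t - 1) + 2·5^t

Computing the first terms: b_1 = 15, b_2 = 35, b_3 = 295. This suggests b_t = 5(-3)^(t - 1) + 2·5^t.
For the base case t = 1: the formula gives 15 = 15 = b_1.
Inductive step: suppose the statement holds for some k ≥ 1, so b_k = 5(-3)^(k - 1) + 2·5^k.
Then b_{k+1} = -3·b_k + 16·5^k = -3·(5(-3)^(k - 1) + 2·5^k) + 16·5^k = 5(-3)^k + 2·5^(k + 1) = 5(-3)^((k+1) - 1) + 2·5^(k+1),
which is the claimed formula at t = k+1.
This completes the induction.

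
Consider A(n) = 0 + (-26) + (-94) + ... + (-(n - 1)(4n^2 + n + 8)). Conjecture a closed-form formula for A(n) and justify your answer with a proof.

A(n) = -n(n - 1)(n^2 + 2n + 5)

We claim A(n) = -n(n - 1)(n^2 + 2n + 5) for all n ≥ 1.
For the base case n = 1: A(1) = 0, and the closed form gives 0. They agree.
Inductive step: suppose the statement holds for some m ≥ 1, so A(m) = m(-m^3 - m^2 - 3m + 5).
Then A(m+1) = A(m) + (-m(m + 4(m + 1)^2 + 9)) = (m(-m^3 - m^2 - 3m + 5)) + (-m(m + 4(m + 1)^2 + 9)).
Simplifying, A(m+1) = -m(m + 1)(m^2 + 4m + 8) = -(m+1)((m+1) - 1)((m+1)^2 + 2(m+1) + 5),
which is the closed form with n = m+1.
By induction, the statement is established for all n ≥ 1.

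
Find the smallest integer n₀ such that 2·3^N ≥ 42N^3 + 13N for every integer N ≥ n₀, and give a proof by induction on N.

At N = 8: 13122 < 21608, so the inequality fails and n₀ ≥ 9. We prove 2·3^N ≥ 42N^3 + 13N for all N ≥ 9.
When N = 9: 2·3^N = 39366 and 42N^3 + 13N = 30735, so 39366 ≥ 30735.
Suppose the result is true for N = i, so 2·3^i ≥ 42i^3 + 13i.
Then 2·3^(i + 1) = 3·(2·3^i) ≥ 3·(42i^3 + 13i).
Also, for i ≥ 9 we have 3·(42i^3 + 13i) ≥ 42(i+1)^3 + 13(i+1), since 3·(42i^3 + 13i) − (42(i+1)^3 + 13(i+1)) = 84i^3 - 126i^2 - 100i - 55, which is nonnegative for all i ≥ 9.
Combining, 2·3^(i + 1) ≥ 42(i+1)^3 + 13(i+1).
Hence, by induction on N, the claim holds for every N ≥ 9.
Hence the smallest such n₀ is 9.

n₀ = 9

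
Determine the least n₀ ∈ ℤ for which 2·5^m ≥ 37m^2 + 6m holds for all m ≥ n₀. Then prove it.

n₀ = 4

At m = 3: 250 < 351, so the inequality fails and n₀ ≥ 4. We prove 2·5^m ≥ 37m^2 + 6m for all m ≥ 4.
Base step (m = 4): 2·5^m = 1250 and 37m^2 + 6m = 616, so 1250 ≥ 616.
Inductive step: suppose the statement holds for some p ≥ 4, so 2·5^p ≥ 37p^2 + 6p.
Then 2·5^(p + 1) = 5·(2·5^p) ≥ 5·(37p^2 + 6p).
Also, for p ≥ 4 we have 5·(37p^2 + 6p) ≥ 37(p+1)^2 + 6(p+1), since 5·(37p^2 + 6p) − (37(p+1)^2 + 6(p+1)) = 148p^2 - 50p - 43, which is nonnegative for all p ≥ 4.
Combining, 2·5^(p + 1) ≥ 37(p+1)^2 + 6(p+1).
By induction, the statement is established for all m ≥ 4.
Hence the smallest such n₀ is 4.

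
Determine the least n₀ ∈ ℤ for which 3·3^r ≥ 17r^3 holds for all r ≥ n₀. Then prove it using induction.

n₀ = 7

At r = 6: 2187 < 3672, so the inequality fails and n₀ ≥ 7. We prove 3·3^r ≥ 17r^3 for all r ≥ 7.
For the base case r = 7: 3·3^r = 6561 and 17r^3 = 5831, so 6561 ≥ 5831.
Inductive step: suppose the statement holds for some j ≥ 7, so 3·3^j ≥ 17j^3.
Then 3·3^(j + 1) = 3·(3·3^j) ≥ 3·(17j^3).
Also, for j ≥ 7 we have 3·(17j^3) ≥ 17(j+1)^3, since 3 ≥ (1 + 1/j)^3 for all j ≥ 7.
Combining, 3·3^(j + 1) ≥ 17(j+1)^3.
Hence, by induction on r, the claim holds for every r ≥ 7.
Hence the smallest such n₀ is 7.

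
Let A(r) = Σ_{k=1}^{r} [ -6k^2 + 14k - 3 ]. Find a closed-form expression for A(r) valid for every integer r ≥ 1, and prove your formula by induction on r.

A(r) = -r(2r^2 - 4r - 3)

We claim A(r) = -r(2r^2 - 4r - 3) for all r ≥ 1.
When r = 1: A(1) = 5, and the closed form gives 5. They agree.
For the inductive step, assume it holds for an arbitrary k ≥ 1, so A(k) = k(-2k^2 + 4k + 3).
Then A(k+1) = A(k) + (-6k^2 + 2k + 5) = (k(-2k^2 + 4k + 3)) + (-6k^2 + 2k + 5).
Simplifying, A(k+1) = -(k + 1)(2k^2 - 5) = -(k+1)(2(k+1)^2 - 4(k+1) - 3),
which is the closed form with r = k+1.
Hence, by induction on r, the claim holds for every r ≥ 1.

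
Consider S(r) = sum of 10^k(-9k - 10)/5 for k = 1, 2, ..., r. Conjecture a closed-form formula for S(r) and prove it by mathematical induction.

We claim S(r) = -2·10^r(r + 1) + 2 for all r ≥ 1.
Base case (r = 1): S(1) = -38, and the closed form gives -38. They agree.
Inductive step: assume the claim holds for r = k, so S(k) = -2·10^k(k + 1) + 2.
Then S(k+1) = S(k) + (10^k(-18k - 38)) = (-2·10^k(k + 1) + 2) + (10^k(-18k - 38)).
Simplifying, S(k+1) = -20·10^k·k - 40·10^k + 2 = -2·10^(k+1)((k+1) + 1) + 2,
which is the closed form with r = k+1.
This completes the induction.

S(r) = -2·10^r(r + 1) + 2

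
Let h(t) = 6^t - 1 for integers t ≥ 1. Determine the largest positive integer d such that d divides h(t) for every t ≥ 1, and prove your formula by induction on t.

d = 5

Computing the first values: h(1) = 5 and h(2) = 35; gcd(5, 35) = 5, so d ≤ 5.
We prove 5 | 6^t - 1 for all t ≥ 1 by induction on t.
When t = 1: h(1) = 5 = 5·(1), so 5 | h(1).
Suppose the result is true for t = m, i.e. 5 | h(m). Then
6^{m+1} − 1^{m+1} = 6·6^m − 1·1^m = 6·(6^m − 1^m) + (5)·1^m. The first term is divisible by 5 by the inductive hypothesis, and the second term (5)·1^m is divisible by 5 since 5 | 5. Hence 5 | h(m+1).
By the principle of mathematical induction, the result holds for all t ≥ 1.
Therefore the largest such d is 5.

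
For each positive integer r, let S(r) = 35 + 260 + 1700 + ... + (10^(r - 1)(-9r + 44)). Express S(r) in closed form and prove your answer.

S(r) = 10^r(-r + 5) - 5

We claim S(r) = 10^r(-r + 5) - 5 for all r ≥ 1.
Base step (r = 1): S(1) = 35, and the closed form gives 35. They agree.
For the inductive step, assume it holds for an arbitrary i ≥ 1, so S(i) = 10^i(-i + 5) - 5.
Then S(i+1) = S(i) + (10^i(-9i + 35)) = (10^i(-i + 5) - 5) + (10^i(-9i + 35)).
Simplifying, S(i+1) = -10·10^i·i + 40·10^i - 5 = 10^(i+1)(-(i+1) + 5) - 5,
which is the closed form with r = i+1.
This completes the induction.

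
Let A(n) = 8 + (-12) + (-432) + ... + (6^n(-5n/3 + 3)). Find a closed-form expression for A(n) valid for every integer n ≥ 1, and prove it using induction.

A(n) = 2·6^n(-n + 2) - 4

We claim A(n) = 2·6^n(-n + 2) - 4 for all n ≥ 1.
Base step (n = 1): A(1) = 8, and the closed form gives 8. They agree.
Inductive step: assume the claim holds for n = i, so A(i) = 2·6^i(-i + 2) - 4.
Then A(i+1) = A(i) + (6^i(-10i + 8)) = (2·6^i(-i + 2) - 4) + (6^i(-10i + 8)).
Simplifying, A(i+1) = -12·6^i·i + 12·6^i - 4 = 2·6^(i+1)(-(i+1) + 2) - 4,
which is the closed form with n = i+1.
By the principle of mathematical induction, the result holds for all n ≥ 1.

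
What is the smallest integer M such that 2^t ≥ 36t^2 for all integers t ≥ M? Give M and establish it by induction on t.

M = 13

At t = 12: 4096 < 5184, so the inequality fails and M ≥ 13. We prove 2^t ≥ 36t^2 for all t ≥ 13.
When t = 13: 2^t = 8192 and 36t^2 = 6084, so 8192 ≥ 6084.
Inductive step: suppose the statement holds for some m ≥ 13, so 2^m ≥ 36m^2.
Then 2^(m + 1) = 2·(2^m) ≥ 2·(36m^2).
Also, for m ≥ 13 we have 2·(36m^2) ≥ 36(m+1)^2, since 2 ≥ (1 + 1/m)^2 for all m ≥ 13.
Combining, 2^(m + 1) ≥ 36(m+1)^2.
This completes the induction.
Hence the smallest such M is 13.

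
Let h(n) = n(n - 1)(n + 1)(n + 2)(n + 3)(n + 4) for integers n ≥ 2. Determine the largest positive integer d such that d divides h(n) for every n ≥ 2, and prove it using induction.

Computing the first values: h(2) = 720 and h(3) = 5040; gcd(720, 5040) = 720, so d ≤ 720.
We prove 720 | n(n - 1)(n + 1)(n + 2)(n + 3)(n + 4) for all n ≥ 2 by induction on n.
Base step (n = 2): h(2) = 720 = 720·(1), so 720 | h(2).
Inductive step: suppose the statement holds for some p ≥ 2, i.e. 720 | h(p). Then
h(p+1) − h(p) = p·(p+1)·(p+2)·(p+3)·(p+4)·(p+5) − (p-1)·p·(p+1)·(p+2)·(p+3)·(p+4) = p·(p+1)·(p+2)·(p+3)·(p+4)·[(p+5) − (p-1)] = 6·p·(p+1)·(p+2)·(p+3)·(p+4). The product of 5 consecutive integers is divisible by (5)! = 120, so h(p+1) − h(p) is divisible by 6·120 = 720. By the inductive hypothesis 720 | h(p), hence 720 | h(p+1).
Hence, by induction on n, the claim holds for every n ≥ 2.
Therefore the largest such d is 720.

d = 720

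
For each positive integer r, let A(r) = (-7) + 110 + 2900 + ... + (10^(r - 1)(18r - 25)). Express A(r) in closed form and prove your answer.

A(r) = 10^r(2r - 3) + 3

We claim A(r) = 10^r(2r - 3) + 3 for all r ≥ 1.
Base step (r = 1): A(1) = -7, and the closed form gives -7. They agree.
Inductive step: suppose the statement holds for some p ≥ 1, so A(p) = 10^p(2p - 3) + 3.
Then A(p+1) = A(p) + (10^p(18p - 7)) = (10^p(2p - 3) + 3) + (10^p(18p - 7)).
Simplifying, A(p+1) = 20·10^p·p - 10·10^p + 3 = 10^(p+1)(2(p+1) - 3) + 3,
which is the closed form with r = p+1.
Hence, by induction on r, the claim holds for every r ≥ 1.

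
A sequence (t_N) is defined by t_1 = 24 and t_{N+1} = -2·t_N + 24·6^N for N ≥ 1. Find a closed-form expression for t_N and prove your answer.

t_N = -3(-2)^N + 3·6^N

Computing the first terms: t_1 = 24, t_2 = 96, t_3 = 672. This suggests t_N = -3(-2)^N + 3·6^N.
Base case (N = 1): the formula gives 24 = 24 = t_1.
Inductive step: assume the claim holds for N = r, so t_r = -3(-2)^r + 3·6^r.
Then t_{r+1} = -2·t_r + 24·6^r = -2·(-3(-2)^r + 3·6^r) + 24·6^r = -3(-2)^(r + 1) + 3·6^(r + 1),
which is the claimed formula at N = r+1.
By the principle of mathematical induction, the result holds for all N ≥ 1.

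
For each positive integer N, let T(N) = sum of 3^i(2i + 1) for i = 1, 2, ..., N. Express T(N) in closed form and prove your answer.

We claim T(N) = 3^(N + 1)N for all N ≥ 1.
Base case (N = 1): T(1) = 9, and the closed form gives 9. They agree.
Suppose the result is true for N = i, so T(i) = 3^(i + 1)i.
Then T(i+1) = T(i) + (3^(i + 1)(2i + 3)) = (3^(i + 1)i) + (3^(i + 1)(2i + 3)).
Simplifying, T(i+1) = 3^(i + 2)(i + 1) = 3^((i+1) + 1)(i+1),
which is the closed form with N = i+1.
By the principle of mathematical induction, the result holds for all N ≥ 1.

T(N) = 3^(N + 1)N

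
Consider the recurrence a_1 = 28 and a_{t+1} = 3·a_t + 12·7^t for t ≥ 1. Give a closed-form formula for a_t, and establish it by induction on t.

a_t = 7·3^(t - 1) + 3·7^t

Computing the first terms: a_1 = 28, a_2 = 168, a_3 = 1092. This suggests a_t = 7·3^(t - 1) + 3·7^t.
When t = 1: the formula gives 28 = 28 = a_1.
Inductive step: suppose the statement holds for some i ≥ 1, so a_i = 7·3^(i - 1) + 3·7^i.
Then a_{i+1} = 3·a_i + 12·7^i = 3·(7·3^(i - 1) + 3·7^i) + 12·7^i = 7·3^i + 3·7^(i + 1) = 7·3^((i+1) - 1) + 3·7^(i+1),
which is the claimed formula at t = i+1.
This completes the induction.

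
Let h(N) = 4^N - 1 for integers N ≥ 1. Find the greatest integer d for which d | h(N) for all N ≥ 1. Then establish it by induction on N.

d = 3

Computing the first values: h(1) = 3 and h(2) = 15; gcd(3, 15) = 3, so d ≤ 3.
We prove 3 | 4^N - 1 for all N ≥ 1 by induction on N.
For the base case N = 1: h(1) = 3 = 3·(1), so 3 | h(1).
Suppose the result is true for N = i, i.e. 3 | h(i). Then
4^{i+1} − 1^{i+1} = 4·4^i − 1·1^i = 4·(4^i − 1^i) + (3)·1^i. The first term is divisible by 3 by the inductive hypothesis, and the second term (3)·1^i is divisible by 3 since 3 | 3. Hence 3 | h(i+1).
This completes the induction.
Therefore the largest such d is 3.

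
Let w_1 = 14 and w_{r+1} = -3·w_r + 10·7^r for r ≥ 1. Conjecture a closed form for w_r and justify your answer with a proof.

w_r = 7(-3)^(r - 1) + 7^r

Computing the first terms: w_1 = 14, w_2 = 28, w_3 = 406. This suggests w_r = 7(-3)^(r - 1) + 7^r.
Base case (r = 1): the formula gives 14 = 14 = w_1.
For the inductive step, assume it holds for an arbitrary i ≥ 1, so w_i = 7(-3)^(i - 1) + 7^i.
Then w_{i+1} = -3·w_i + 10·7^i = -3·(7(-3)^(i - 1) + 7^i) + 10·7^i = 7(-3)^i + 7^(i + 1) = 7(-3)^((i+1) - 1) + 7^(i+1),
which is the claimed formula at r = i+1.
By the principle of mathematical induction, the result holds for all r ≥ 1.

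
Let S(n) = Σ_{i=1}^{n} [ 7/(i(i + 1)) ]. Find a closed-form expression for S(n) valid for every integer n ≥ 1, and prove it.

S(n) = 7n/(n + 1)

We claim S(n) = 7n/(n + 1) for all n ≥ 1.
For the base case n = 1: S(1) = 7/2, and the closed form gives 7/2. They agree.
Inductive step: assume the claim holds for n = i, so S(i) = 7i/(i + 1).
Then S(i+1) = S(i) + (7/((i + 1)(i + 2))) = (7i/(i + 1)) + (7/((i + 1)(i + 2))).
Simplifying, S(i+1) = 7(i + 1)/(i + 2) = 7(i+1)/((i+1) + 1),
which is the closed form with n = i+1.
By induction, the statement is established for all n ≥ 1.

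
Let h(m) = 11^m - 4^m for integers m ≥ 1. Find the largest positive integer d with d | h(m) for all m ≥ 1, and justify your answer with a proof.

Computing the first values: h(1) = 7 and h(2) = 105; gcd(7, 105) = 7, so d ≤ 7.
We prove 7 | 11^m - 4^m for all m ≥ 1 by induction on m.
Base step (m = 1): h(1) = 7 = 7·(1), so 7 | h(1).
For the inductive step, assume it holds for an arbitrary i ≥ 1, i.e. 7 | h(i). Then
11^{i+1} − 4^{i+1} = 11·11^i − 4·4^i = 11·(11^i − 4^i) + (7)·4^i. The first term is divisible by 7 by the inductive hypothesis, and the second term (7)·4^i is divisible by 7 since 7 | 7. Hence 7 | h(i+1).
By induction, the statement is established for all m ≥ 1.
Therefore the largest such d is 7.

d = 7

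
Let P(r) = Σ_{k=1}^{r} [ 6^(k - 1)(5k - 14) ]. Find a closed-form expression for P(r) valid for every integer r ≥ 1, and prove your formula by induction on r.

P(r) = 6^r(r - 3) + 3

We claim P(r) = 6^r(r - 3) + 3 for all r ≥ 1.
When r = 1: P(1) = -9, and the closed form gives -9. They agree.
For the inductive step, assume it holds for an arbitrary k ≥ 1, so P(k) = 6^k(k - 3) + 3.
Then P(k+1) = P(k) + (6^k(5k - 9)) = (6^k(k - 3) + 3) + (6^k(5k - 9)).
Simplifying, P(k+1) = 6·6^k·k - 12·6^k + 3 = 6^(k+1)((k+1) - 3) + 3,
which is the closed form with r = k+1.
By induction, the statement is established for all r ≥ 1.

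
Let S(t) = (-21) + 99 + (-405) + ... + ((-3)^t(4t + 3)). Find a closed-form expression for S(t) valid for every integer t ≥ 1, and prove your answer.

We claim S(t) = 3(-3)^t(t + 1) - 3 for all t ≥ 1.
Base case (t = 1): S(1) = -21, and the closed form gives -21. They agree.
For the inductive step, assume it holds for an arbitrary i ≥ 1, so S(i) = 3(-3)^i(i + 1) - 3.
Then S(i+1) = S(i) + ((-3)^(i + 1)(4i + 7)) = (3(-3)^i(i + 1) - 3) + ((-3)^(i + 1)(4i + 7)).
Simplifying, S(i+1) = -9(-3)^i·i - 18(-3)^i - 3 = 3(-3)^(i+1)((i+1) + 1) - 3,
which is the closed form with t = i+1.
Hence, by induction on t, the claim holds for every t ≥ 1.

S(t) = 3(-3)^t(t + 1) - 3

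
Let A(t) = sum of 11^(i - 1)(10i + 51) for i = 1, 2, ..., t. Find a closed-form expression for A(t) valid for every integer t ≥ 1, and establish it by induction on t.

A(t) = 11^t(t + 5) - 5

We claim A(t) = 11^t(t + 5) - 5 for all t ≥ 1.
When t = 1: A(1) = 61, and the closed form gives 61. They agree.
Inductive step: assume the claim holds for t = i, so A(i) = 11^i(i + 5) - 5.
Then A(i+1) = A(i) + (11^i(10i + 61)) = (11^i(i + 5) - 5) + (11^i(10i + 61)).
Simplifying, A(i+1) = 11·11^i·i + 66·11^i - 5 = 11^(i+1)((i+1) + 5) - 5,
which is the closed form with t = i+1.
This completes the induction.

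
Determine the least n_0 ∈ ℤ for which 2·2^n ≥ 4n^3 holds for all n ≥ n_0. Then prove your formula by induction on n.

At n = 11: 4096 < 5324, so the inequality fails and n_0 ≥ 12. We prove 2·2^n ≥ 4n^3 for all n ≥ 12.
Base case (n = 12): 2·2^n = 8192 and 4n^3 = 6912, so 8192 ≥ 6912.
For the inductive step, assume it holds for an arbitrary j ≥ 12, so 2·2^j ≥ 4j^3.
Then 2·2^(j + 1) = 2·(2·2^j) ≥ 2·(4j^3).
Also, for j ≥ 12 we have 2·(4j^3) ≥ 4(j+1)^3, since 2 ≥ (1 + 1/j)^3 for all j ≥ 12.
Combining, 2·2^(j + 1) ≥ 4(j+1)^3.
Hence, by induction on n, the claim holds for every n ≥ 12.
Hence the smallest such n_0 is 12.

n_0 = 12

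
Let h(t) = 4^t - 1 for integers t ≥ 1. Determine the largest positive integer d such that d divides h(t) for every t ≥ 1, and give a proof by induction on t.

Computing the first values: h(1) = 3 and h(2) = 15; gcd(3, 15) = 3, so d ≤ 3.
We prove 3 | 4^t - 1 for all t ≥ 1 by induction on t.
When t = 1: h(1) = 3 = 3·(1), so 3 | h(1).
For the inductive step, assume it holds for an arbitrary p ≥ 1, i.e. 3 | h(p). Then
4^{p+1} − 1^{p+1} = 4·4^p − 1·1^p = 4·(4^p − 1^p) + (3)·1^p. The first term is divisible by 3 by the inductive hypothesis, and the second term (3)·1^p is divisible by 3 since 3 | 3. Hence 3 | h(p+1).
This completes the induction.
Therefore the largest such d is 3.

d = 3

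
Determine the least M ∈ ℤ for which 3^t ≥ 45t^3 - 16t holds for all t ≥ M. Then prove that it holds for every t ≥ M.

At t = 9: 19683 < 32661, so the inequality fails and M ≥ 10. We prove 3^t ≥ 45t^3 - 16t for all t ≥ 10.
Base case (t = 10): 3^t = 59049 and 45t^3 - 16t = 44840, so 59049 ≥ 44840.
Inductive step: suppose the statement holds for some p ≥ 10, so 3^p ≥ 45p^3 - 16p.
Then 3^(p + 1) = 3·(3^p) ≥ 3·(45p^3 - 16p).
Also, for p ≥ 10 we have 3·(45p^3 - 16p) ≥ 45(p+1)^3 - 16(p+1), since 3·(45p^3 - 16p) − (45(p+1)^3 - 16(p+1)) = 90p^3 - 135p^2 - 167p - 29, which is nonnegative for all p ≥ 10.
Combining, 3^(p + 1) ≥ 45(p+1)^3 - 16(p+1).
By induction, the statement is established for all t ≥ 10.
Hence the smallest such M is 10.

M = 10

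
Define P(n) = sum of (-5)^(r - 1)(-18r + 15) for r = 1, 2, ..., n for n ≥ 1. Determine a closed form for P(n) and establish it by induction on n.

P(n) = (-5)^n(3n - 2) + 2

We claim P(n) = (-5)^n(3n - 2) + 2 for all n ≥ 1.
Base case (n = 1): P(1) = -3, and the closed form gives -3. They agree.
Inductive step: assume the claim holds for n = r, so P(r) = (-5)^r(3r - 2) + 2.
Then P(r+1) = P(r) + ((-5)^r(-18r - 3)) = ((-5)^r(3r - 2) + 2) + ((-5)^r(-18r - 3)).
Simplifying, P(r+1) = -15(-5)^r·r - 5(-5)^r + 2 = (-5)^(r+1)(3(r+1) - 2) + 2,
which is the closed form with n = r+1.
By induction, the statement is established for all n ≥ 1.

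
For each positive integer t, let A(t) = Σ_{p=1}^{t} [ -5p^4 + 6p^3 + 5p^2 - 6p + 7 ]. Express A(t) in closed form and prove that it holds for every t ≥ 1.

A(t) = -t(t^4 + t^3 - 3t^2 - t - 5)

We claim A(t) = -t(t^4 + t^3 - 3t^2 - t - 5) for all t ≥ 1.
For the base case t = 1: A(1) = 7, and the closed form gives 7. They agree.
For the inductive step, assume it holds for an arbitrary p ≥ 1, so A(p) = p(-p^4 - p^3 + 3p^2 + p + 5).
Then A(p+1) = A(p) + (-5p^4 - 14p^3 - 7p^2 + 2p + 7) = (p(-p^4 - p^3 + 3p^2 + p + 5)) + (-5p^4 - 14p^3 - 7p^2 + 2p + 7).
Simplifying, A(p+1) = -(p + 1)(p^4 + 5p^3 + 6p^2 - 7) = -(p+1)((p+1)^4 + (p+1)^3 - 3(p+1)^2 - (p+1) - 5),
which is the closed form with t = p+1.
By induction, the statement is established for all t ≥ 1.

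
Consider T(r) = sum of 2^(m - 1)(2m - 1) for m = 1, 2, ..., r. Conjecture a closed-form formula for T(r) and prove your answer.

T(r) = 2^r(2r - 3) + 3

We claim T(r) = 2^r(2r - 3) + 3 for all r ≥ 1.
For the base case r = 1: T(1) = 1, and the closed form gives 1. They agree.
Inductive step: suppose the statement holds for some m ≥ 1, so T(m) = 2^m(2m - 3) + 3.
Then T(m+1) = T(m) + (2^m(2m + 1)) = (2^m(2m - 3) + 3) + (2^m(2m + 1)).
Simplifying, T(m+1) = -2^(m + 1) + 2^(m + 2)m + 3 = 2^(m+1)(2(m+1) - 3) + 3,
which is the closed form with r = m+1.
By the principle of mathematical induction, the result holds for all r ≥ 1.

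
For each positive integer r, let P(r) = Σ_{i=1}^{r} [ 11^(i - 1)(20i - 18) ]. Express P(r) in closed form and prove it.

We claim P(r) = 2·11^r(r - 1) + 2 for all r ≥ 1.
Base case (r = 1): P(1) = 2, and the closed form gives 2. They agree.
Inductive step: suppose the statement holds for some i ≥ 1, so P(i) = 2·11^i(i - 1) + 2.
Then P(i+1) = P(i) + (11^i(20i + 2)) = (2·11^i(i - 1) + 2) + (11^i(20i + 2)).
Simplifying, P(i+1) = 22·11^i·i + 2 = 2·11^(i+1)((i+1) - 1) + 2,
which is the closed form with r = i+1.
Hence, by induction on r, the claim holds for every r ≥ 1.

P(r) = 2·11^r(r - 1) + 2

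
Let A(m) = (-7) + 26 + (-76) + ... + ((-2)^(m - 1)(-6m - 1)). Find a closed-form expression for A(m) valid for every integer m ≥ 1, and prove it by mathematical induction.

A(m) = (-2)^m(2m + 1) - 1

We claim A(m) = (-2)^m(2m + 1) - 1 for all m ≥ 1.
For the base case m = 1: A(1) = -7, and the closed form gives -7. They agree.
Inductive step: suppose the statement holds for some p ≥ 1, so A(p) = (-2)^p(2p + 1) - 1.
Then A(p+1) = A(p) + ((-2)^p(-6p - 7)) = ((-2)^p(2p + 1) - 1) + ((-2)^p(-6p - 7)).
Simplifying, A(p+1) = -4(-2)^p·p - 6(-2)^p - 1 = (-2)^(p+1)(2(p+1) + 1) - 1,
which is the closed form with m = p+1.
This completes the induction.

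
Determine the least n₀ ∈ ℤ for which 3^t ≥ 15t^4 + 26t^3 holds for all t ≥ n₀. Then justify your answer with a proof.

n₀ = 12

At t = 11: 177147 < 254221, so the inequality fails and n₀ ≥ 12. We prove 3^t ≥ 15t^4 + 26t^3 for all t ≥ 12.
When t = 12: 3^t = 531441 and 15t^4 + 26t^3 = 355968, so 531441 ≥ 355968.
For the inductive step, assume it holds for an arbitrary j ≥ 12, so 3^j ≥ 15j^4 + 26j^3.
Then 3^(j + 1) = 3·(3^j) ≥ 3·(15j^4 + 26j^3).
Also, for j ≥ 12 we have 3·(15j^4 + 26j^3) ≥ 15(j+1)^4 + 26(j+1)^3, since 3·(15j^4 + 26j^3) − (15(j+1)^4 + 26(j+1)^3) = 30j^4 - 8j^3 - 168j^2 - 138j - 41, which is nonnegative for all j ≥ 12.
Combining, 3^(j + 1) ≥ 15(j+1)^4 + 26(j+1)^3.
Hence, by induction on t, the claim holds for every t ≥ 12.
Hence the smallest such n₀ is 12.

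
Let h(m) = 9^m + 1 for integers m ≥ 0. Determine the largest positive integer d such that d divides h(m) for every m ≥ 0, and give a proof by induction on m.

d = 2

Computing the first values: h(0) = 2 and h(1) = 10; gcd(2, 10) = 2, so d ≤ 2.
We prove 2 | 9^m + 1 for all m ≥ 0 by induction on m.
Base case (m = 0): h(0) = 2 = 2·(1), so 2 | h(0).
Inductive step: assume the claim holds for m = p, i.e. 2 | h(p). Then
h(p+1) = 9^(p+1) + 1 = 9·(9^p + 1) - 8 = 9·h(p) - 8. The first term is divisible by 2 by the inductive hypothesis, and -8 is divisible by 2. Hence 2 | h(p+1).
This completes the induction.
Therefore the largest such d is 2.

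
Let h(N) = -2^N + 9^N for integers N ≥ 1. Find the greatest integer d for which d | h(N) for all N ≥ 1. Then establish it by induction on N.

Computing the first values: h(1) = 7 and h(2) = 77; gcd(7, 77) = 7, so d ≤ 7.
We prove 7 | -2^N + 9^N for all N ≥ 1 by induction on N.
Base step (N = 1): h(1) = 7 = 7·(1), so 7 | h(1).
Inductive step: assume the claim holds for N = p, i.e. 7 | h(p). Then
9^{p+1} − 2^{p+1} = 9·9^p − 2·2^p = 9·(9^p − 2^p) + (7)·2^p. The first term is divisible by 7 by the inductive hypothesis, and the second term (7)·2^p is divisible by 7 since 7 | 7. Hence 7 | h(p+1).
Hence, by induction on N, the claim holds for every N ≥ 1.
Therefore the largest such d is 7.

d = 7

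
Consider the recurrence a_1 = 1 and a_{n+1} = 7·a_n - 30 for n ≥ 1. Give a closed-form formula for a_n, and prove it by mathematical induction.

a_n = -4·7^(n - 1) + 5

Computing the first terms: a_1 = 1, a_2 = -23, a_3 = -191. This suggests a_n = -4·7^(n - 1) + 5.
Base step (n = 1): the formula gives 1 = 1 = a_1.
Inductive step: suppose the statement holds for some p ≥ 1, so a_p = -4·7^(p - 1) + 5.
Then a_{p+1} = 7·a_p - 30 = 7·(-4·7^(p - 1) + 5) - 30 = -4·7^p + 5 = -4·7^((p+1) - 1) + 5,
which is the claimed formula at n = p+1.
Hence, by induction on n, the claim holds for every n ≥ 1.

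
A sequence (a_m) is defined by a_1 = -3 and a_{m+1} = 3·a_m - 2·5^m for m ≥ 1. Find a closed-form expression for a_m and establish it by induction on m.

a_m = 2·3^(m - 1) - 5^m

Computing the first terms: a_1 = -3, a_2 = -19, a_3 = -107. This suggests a_m = 2·3^(m - 1) - 5^m.
When m = 1: the formula gives -3 = -3 = a_1.
Suppose the result is true for m = p, so a_p = 2·3^(p - 1) - 5^p.
Then a_{p+1} = 3·a_p - 2·5^p = 3·(2·3^(p - 1) - 5^p) - 2·5^p = 2·3^p - 5^(p + 1) = 2·3^((p+1) - 1) - 5^(p+1),
which is the claimed formula at m = p+1.
By the principle of mathematical induction, the result holds for all m ≥ 1.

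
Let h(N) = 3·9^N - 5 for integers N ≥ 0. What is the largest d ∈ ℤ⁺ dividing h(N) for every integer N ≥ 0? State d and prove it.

d = 2

Computing the first values: h(0) = -2 and h(1) = 22; gcd(-2, 22) = 2, so d ≤ 2.
We prove 2 | 3·9^N - 5 for all N ≥ 0 by induction on N.
For the base case N = 0: h(0) = -2 = 2·(-1), so 2 | h(0).
Inductive step: assume the claim holds for N = i, i.e. 2 | h(i). Then
h(i+1) = 3·9^(i+1) - 5 = 9·(3·9^i - 5) + 40 = 9·h(i) + 40. The first term is divisible by 2 by the inductive hypothesis, and 40 is divisible by 2. Hence 2 | h(i+1).
By induction, the statement is established for all N ≥ 0.
Therefore the largest such d is 2.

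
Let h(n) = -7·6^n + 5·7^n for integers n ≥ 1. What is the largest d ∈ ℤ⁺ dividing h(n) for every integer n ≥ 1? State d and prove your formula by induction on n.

Computing the first values: h(1) = -7 and h(2) = -7; gcd(-7, -7) = 7, so d ≤ 7.
We prove 7 | -7·6^n + 5·7^n for all n ≥ 1 by induction on n.
For the base case n = 1: h(1) = -7 = 7·(-1), so 7 | h(1).
Inductive step: assume the claim holds for n = k, i.e. 7 | h(k). Then
h(k+1) − 7·h(k) = (-7·6^(k+1) + 5·7^(k+1)) − 7·(-7·6^k + 5·7^k) = (-7)·6^k·(6 − 7) = (7)·6^k. Since 7 | h(k) by the inductive hypothesis, 7 | 7·h(k); and 7 | 7 since 7 = 7·1. Therefore 7 | h(k+1).
By the principle of mathematical induction, the result holds for all n ≥ 1.
Therefore the largest such d is 7.

d = 7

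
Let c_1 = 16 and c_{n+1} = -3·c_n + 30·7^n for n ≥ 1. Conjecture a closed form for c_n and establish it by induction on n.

c_n = -5(-3)^(n - 1) + 3·7^n

Computing the first terms: c_1 = 16, c_2 = 162, c_3 = 984. This suggests c_n = -5(-3)^(n - 1) + 3·7^n.
For the base case n = 1: the formula gives 16 = 16 = c_1.
Inductive step: suppose the statement holds for some i ≥ 1, so c_i = -5(-3)^(i - 1) + 3·7^i.
Then c_{i+1} = -3·c_i + 30·7^i = -3·(-5(-3)^(i - 1) + 3·7^i) + 30·7^i = -5(-3)^i + 3·7^(i + 1) = -5(-3)^((i+1) - 1) + 3·7^(i+1),
which is the claimed formula at n = i+1.
Hence, by induction on n, the claim holds for every n ≥ 1.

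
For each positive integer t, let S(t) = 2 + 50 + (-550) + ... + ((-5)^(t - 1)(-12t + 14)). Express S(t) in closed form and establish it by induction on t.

We claim S(t) = 2(-5)^t(t - 1) + 2 for all t ≥ 1.
Base step (t = 1): S(1) = 2, and the closed form gives 2. They agree.
Inductive step: assume the claim holds for t = j, so S(j) = 2(-5)^j(j - 1) + 2.
Then S(j+1) = S(j) + ((-5)^j(-12j + 2)) = (2(-5)^j(j - 1) + 2) + ((-5)^j(-12j + 2)).
Simplifying, S(j+1) = -10(-5)^j·j + 2 = 2(-5)^(j+1)((j+1) - 1) + 2,
which is the closed form with t = j+1.
By the principle of mathematical induction, the result holds for all t ≥ 1.

S(t) = 2(-5)^t(t - 1) + 2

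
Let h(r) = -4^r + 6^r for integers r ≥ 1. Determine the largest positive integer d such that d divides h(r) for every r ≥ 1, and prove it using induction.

Computing the first values: h(1) = 2 and h(2) = 20; gcd(2, 20) = 2, so d ≤ 2.
We prove 2 | -4^r + 6^r for all r ≥ 1 by induction on r.
When r = 1: h(1) = 2 = 2·(1), so 2 | h(1).
Inductive step: suppose the statement holds for some k ≥ 1, i.e. 2 | h(k). Then
6^{k+1} − 4^{k+1} = 6·6^k − 4·4^k = 6·(6^k − 4^k) + (2)·4^k. The first term is divisible by 2 by the inductive hypothesis, and the second term (2)·4^k is divisible by 2 since 2 | 2. Hence 2 | h(k+1).
By the principle of mathematical induction, the result holds for all r ≥ 1.
Therefore the largest such d is 2.

d = 2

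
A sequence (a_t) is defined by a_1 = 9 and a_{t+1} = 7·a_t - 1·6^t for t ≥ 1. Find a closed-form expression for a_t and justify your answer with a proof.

Computing the first terms: a_1 = 9, a_2 = 57, a_3 = 363. This suggests a_t = 6^t + 3·7^(t - 1).
Base case (t = 1): the formula gives 9 = 9 = a_1.
Inductive step: assume the claim holds for t = p, so a_p = 6^p + 3·7^(p - 1).
Then a_{p+1} = 7·a_p - 1·6^p = 7·(6^p + 3·7^(p - 1)) - 1·6^p = 6^(p + 1) + 3·7^p = 6^(p+1) + 3·7^((p+1) - 1),
which is the claimed formula at t = p+1.
This completes the induction.

a_t = 6^t + 3·7^(t - 1)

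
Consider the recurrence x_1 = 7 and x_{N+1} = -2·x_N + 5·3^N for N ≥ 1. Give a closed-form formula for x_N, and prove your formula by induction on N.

x_N = (-2)^(N + 1) + 3^N

Computing the first terms: x_1 = 7, x_2 = 1, x_3 = 43. This suggests x_N = (-2)^(N + 1) + 3^N.
Base step (N = 1): the formula gives 7 = 7 = x_1.
Inductive step: assume the claim holds for N = r, so x_r = (-2)^(r + 1) + 3^r.
Then x_{r+1} = -2·x_r + 5·3^r = -2·((-2)^(r + 1) + 3^r) + 5·3^r = (-2)^(r + 2) + 3^(r + 1) = (-2)^((r+1) + 1) + 3^(r+1),
which is the claimed formula at N = r+1.
By the principle of mathematical induction, the result holds for all N ≥ 1.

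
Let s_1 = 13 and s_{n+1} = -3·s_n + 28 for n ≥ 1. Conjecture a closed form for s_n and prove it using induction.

Computing the first terms: s_1 = 13, s_2 = -11, s_3 = 61. This suggests s_n = -2(-3)^n + 7.
Base case (n = 1): the formula gives 13 = 13 = s_1.
For the inductive step, assume it holds for an arbitrary p ≥ 1, so s_p = -2(-3)^p + 7.
Then s_{p+1} = -3·s_p + 28 = -3·(-2(-3)^p + 7) + 28 = -2(-3)^(p + 1) + 7,
which is the claimed formula at n = p+1.
This completes the induction.

s_n = -2(-3)^n + 7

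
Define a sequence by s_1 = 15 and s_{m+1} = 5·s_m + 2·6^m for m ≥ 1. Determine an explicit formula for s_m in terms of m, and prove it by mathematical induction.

s_m = 3·5^(m - 1) + 2·6^m

Computing the first terms: s_1 = 15, s_2 = 87, s_3 = 507. This suggests s_m = 3·5^(m - 1) + 2·6^m.
For the base case m = 1: the formula gives 15 = 15 = s_1.
Inductive step: suppose the statement holds for some k ≥ 1, so s_k = 3·5^(k - 1) + 2·6^k.
Then s_{k+1} = 5·s_k + 2·6^k = 5·(3·5^(k - 1) + 2·6^k) + 2·6^k = 3·5^k + 2·6^(k + 1) = 3·5^((k+1) - 1) + 2·6^(k+1),
which is the claimed formula at m = k+1.
Hence, by induction on m, the claim holds for every m ≥ 1.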